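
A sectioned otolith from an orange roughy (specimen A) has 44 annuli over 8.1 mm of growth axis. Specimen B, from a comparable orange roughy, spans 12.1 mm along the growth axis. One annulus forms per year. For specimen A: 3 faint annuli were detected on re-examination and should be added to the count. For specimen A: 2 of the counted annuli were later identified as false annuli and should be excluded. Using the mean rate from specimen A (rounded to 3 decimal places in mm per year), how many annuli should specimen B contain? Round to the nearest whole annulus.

Specimen A: true annulus count = 44 − 2 + 3 = 45.
A: Extension rate ≈ 8.1 / 45 = 0.180 mm/year.
For B, 12.1 / 0.180 = 67.22 years ≈ 67 annuli.

67 annuli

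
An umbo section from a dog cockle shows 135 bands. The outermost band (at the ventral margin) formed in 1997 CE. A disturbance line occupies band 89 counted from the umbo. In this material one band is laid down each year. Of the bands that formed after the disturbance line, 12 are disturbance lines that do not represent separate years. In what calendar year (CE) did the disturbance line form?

Between band 89 and the ventral margin there are 135 − 89 = 46 bands.
Removing the 12 false bands leaves 46 − 12 = 34 true bands beyond the disturbance line.
The band at the ventral margin is 1997 CE, so the disturbance line dates to 1997 − 34 = 1963 CE.

1963 CE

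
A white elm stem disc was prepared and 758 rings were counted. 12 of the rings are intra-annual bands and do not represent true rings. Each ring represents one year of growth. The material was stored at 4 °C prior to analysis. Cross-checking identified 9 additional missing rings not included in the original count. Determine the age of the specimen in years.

755 yr

Adjusted count: 758 − 12 + 9 = 755 rings.
One ring per year makes the duration 755 years.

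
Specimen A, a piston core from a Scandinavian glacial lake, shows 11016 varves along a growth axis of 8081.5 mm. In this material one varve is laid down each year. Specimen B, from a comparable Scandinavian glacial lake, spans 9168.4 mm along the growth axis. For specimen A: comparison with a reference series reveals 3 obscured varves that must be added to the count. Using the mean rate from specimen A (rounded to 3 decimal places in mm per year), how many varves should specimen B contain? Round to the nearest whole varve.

Specimen A: correcting the raw count gives 11016 + 3 = 11019 true varves.
A: Extension rate ≈ 8081.5 / 11019 = 0.733 mm per year.
Specimen B: 9168.4 mm / 0.733 mm per year = 12508.05 years ≈ 12508 varves.

12508 varves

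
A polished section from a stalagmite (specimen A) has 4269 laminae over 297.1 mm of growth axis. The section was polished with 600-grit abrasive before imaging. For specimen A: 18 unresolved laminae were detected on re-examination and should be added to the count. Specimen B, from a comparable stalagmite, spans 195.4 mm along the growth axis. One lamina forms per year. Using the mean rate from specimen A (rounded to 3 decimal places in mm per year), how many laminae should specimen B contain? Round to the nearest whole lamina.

Specimen A: adjusted count: 4269 + 18 = 4287 laminae.
A: Mean rate = 297.1 mm / 4287 years ≈ 0.069 mm/yr.
Specimen B: 195.4 mm / 0.069 mm per year = 2831.88 years ≈ 2832 laminae.

2832 laminae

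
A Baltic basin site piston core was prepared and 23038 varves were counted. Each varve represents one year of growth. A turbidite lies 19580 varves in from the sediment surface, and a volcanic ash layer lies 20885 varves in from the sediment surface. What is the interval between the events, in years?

1305 years

Separation: 20885 − 19580 = 1305 varves.
One varve per year makes the interval 1305 years.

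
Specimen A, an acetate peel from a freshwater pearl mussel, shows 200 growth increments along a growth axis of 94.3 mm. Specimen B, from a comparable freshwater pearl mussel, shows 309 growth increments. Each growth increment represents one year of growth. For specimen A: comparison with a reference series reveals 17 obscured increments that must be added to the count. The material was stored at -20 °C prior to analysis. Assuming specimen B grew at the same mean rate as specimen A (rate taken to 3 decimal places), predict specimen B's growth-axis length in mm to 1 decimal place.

134.4 mm

Specimen A: after corrections the count is 200 + 17 = 217 growth increments.
A: 94.3 mm over 217 years gives 94.3 / 217 ≈ 0.435 mm/year.
B's length ≈ 0.435 × 309 = 134.4 mm.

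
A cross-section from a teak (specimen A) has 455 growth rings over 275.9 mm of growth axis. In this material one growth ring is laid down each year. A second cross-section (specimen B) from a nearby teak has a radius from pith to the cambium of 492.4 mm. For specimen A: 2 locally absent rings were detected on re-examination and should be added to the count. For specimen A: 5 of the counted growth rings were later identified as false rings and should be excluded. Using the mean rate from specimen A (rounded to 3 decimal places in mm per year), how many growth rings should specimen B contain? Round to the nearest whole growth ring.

Specimen A: correcting the raw count gives 455 − 5 + 2 = 452 true growth rings.
A: Mean rate = 275.9 mm / 452 years ≈ 0.610 mm/year.
Specimen B: 492.4 mm / 0.610 mm per year = 807.21 years ≈ 807 growth rings.

807 growth rings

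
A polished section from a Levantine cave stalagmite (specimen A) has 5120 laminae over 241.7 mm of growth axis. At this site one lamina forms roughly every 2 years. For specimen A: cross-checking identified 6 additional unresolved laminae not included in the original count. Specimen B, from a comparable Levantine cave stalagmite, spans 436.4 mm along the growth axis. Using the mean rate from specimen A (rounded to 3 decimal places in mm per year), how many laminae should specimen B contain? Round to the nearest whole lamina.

Specimen A: correcting the raw count gives 5120 + 6 = 5126 true laminae.
Specimen A: 5126 laminae at 2 years each span 5126 × 2 = 10252 years.
A: Extension rate ≈ 241.7 / 10252 = 0.024 mm/yr.
Specimen B: 436.4 mm / 0.024 mm per year = 18183.33 years; at 2 years per lamina that is 18183.33 / 2 ≈ 9092 laminae.

9092 laminae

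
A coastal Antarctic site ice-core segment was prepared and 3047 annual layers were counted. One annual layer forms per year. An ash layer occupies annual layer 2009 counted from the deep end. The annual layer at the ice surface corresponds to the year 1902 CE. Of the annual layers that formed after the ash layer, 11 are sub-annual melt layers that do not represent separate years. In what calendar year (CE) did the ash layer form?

3047 − 2009 = 1038 annual layers lie beyond the ash layer toward the ice surface.
1038 − 11 false = 1027 true annual layers after the ash layer.
Counting back 1027 years from 1902 CE places the ash layer in 1902 − 1027 = 875 CE.

875 CE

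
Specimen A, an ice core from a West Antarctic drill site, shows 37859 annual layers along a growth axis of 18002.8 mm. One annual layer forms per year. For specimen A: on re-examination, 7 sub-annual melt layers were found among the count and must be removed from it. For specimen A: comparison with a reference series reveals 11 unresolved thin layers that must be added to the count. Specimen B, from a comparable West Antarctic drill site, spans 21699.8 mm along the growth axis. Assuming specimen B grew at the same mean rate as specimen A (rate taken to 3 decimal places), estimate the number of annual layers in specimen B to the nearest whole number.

Specimen A: correcting the raw count gives 37859 − 7 + 11 = 37863 true annual layers.
A: Extension rate ≈ 18002.8 / 37863 = 0.475 mm/yr.
For B, 21699.8 / 0.475 = 45683.79 years ≈ 45684 annual layers.

45684 annual layers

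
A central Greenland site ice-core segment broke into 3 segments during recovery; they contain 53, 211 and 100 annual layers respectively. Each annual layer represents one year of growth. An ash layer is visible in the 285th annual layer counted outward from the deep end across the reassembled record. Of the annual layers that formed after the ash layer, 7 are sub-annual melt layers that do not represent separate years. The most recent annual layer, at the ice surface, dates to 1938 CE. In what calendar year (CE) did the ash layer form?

Total annual layers = 53 + 211 + 100 = 364.
The ash layer sits at annual layer 285 from the deep end, so 364 − 285 = 79 annual layers formed after it.
Removing the 7 false annual layers leaves 79 − 7 = 72 true annual layers beyond the ash layer.
Counting back 72 years from 1938 CE places the ash layer in 1938 − 72 = 1866 CE.

1866 CE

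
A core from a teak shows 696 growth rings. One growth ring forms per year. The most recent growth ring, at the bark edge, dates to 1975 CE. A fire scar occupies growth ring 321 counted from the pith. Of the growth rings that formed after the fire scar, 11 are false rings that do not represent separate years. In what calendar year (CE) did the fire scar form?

696 − 321 = 375 growth rings lie beyond the fire scar toward the bark edge.
Removing the 11 false growth rings leaves 375 − 11 = 364 true growth rings beyond the fire scar.
1975 − 364 = 1611 CE.

1611 CE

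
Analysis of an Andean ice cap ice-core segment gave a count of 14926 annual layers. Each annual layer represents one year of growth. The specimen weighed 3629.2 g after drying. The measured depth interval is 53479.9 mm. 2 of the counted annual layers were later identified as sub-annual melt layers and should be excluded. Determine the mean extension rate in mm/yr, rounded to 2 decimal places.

3.58 mm/yr

Correcting the raw count gives 14926 − 2 = 14924 true annual layers.
53479.9 mm over 14924 years gives 53479.9 / 14924 ≈ 3.58 mm/yr.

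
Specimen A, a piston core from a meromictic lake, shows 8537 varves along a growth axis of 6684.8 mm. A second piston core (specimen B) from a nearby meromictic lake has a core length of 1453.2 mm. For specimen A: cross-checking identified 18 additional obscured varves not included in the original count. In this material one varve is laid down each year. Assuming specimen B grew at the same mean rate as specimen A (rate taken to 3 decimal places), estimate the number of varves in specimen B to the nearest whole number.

Specimen A: correcting the raw count gives 8537 + 18 = 8555 true varves.
A: Extension rate ≈ 6684.8 / 8555 = 0.781 mm/yr.
B spans 1453.2 / 0.781 = 1860.69 years ≈ 1861 varves.

1861 varves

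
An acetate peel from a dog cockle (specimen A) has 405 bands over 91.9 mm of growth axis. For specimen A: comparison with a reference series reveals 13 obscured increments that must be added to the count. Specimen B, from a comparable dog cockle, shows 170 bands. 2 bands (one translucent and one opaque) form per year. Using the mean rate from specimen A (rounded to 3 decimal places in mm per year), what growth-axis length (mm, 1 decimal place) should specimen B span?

37.4 mm

Specimen A: after corrections the count is 405 + 13 = 418 bands.
Specimen A: with 2 bands per year, 418 / 2 = 209 years.
A: 91.9 mm over 209 years gives 91.9 / 209 ≈ 0.440 mm per year.
Specimen B: with 2 bands per year, 170 / 2 = 85 years. Length of B = 0.440 × 85 = 37.4 mm.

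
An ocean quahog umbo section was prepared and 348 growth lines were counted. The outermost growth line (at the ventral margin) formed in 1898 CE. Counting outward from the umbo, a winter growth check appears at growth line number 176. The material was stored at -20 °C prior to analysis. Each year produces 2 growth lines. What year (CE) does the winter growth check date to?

1812 CE

Between growth line 176 and the ventral margin there are 348 − 176 = 172 growth lines.
With 2 growth lines per year, 172 / 2 = 86 years.
Counting back 86 years from 1898 CE places the winter growth check in 1898 − 86 = 1812 CE.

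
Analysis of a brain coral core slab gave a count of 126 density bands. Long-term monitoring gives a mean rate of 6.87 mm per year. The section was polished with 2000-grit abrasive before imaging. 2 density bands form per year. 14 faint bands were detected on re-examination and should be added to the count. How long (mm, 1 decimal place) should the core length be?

Adjusted count: 126 + 14 = 140 density bands.
With 2 density bands per year, 140 / 2 = 70 years.
Predicted length = 6.87 mm/year × 70 years = 480.9 mm.

480.9 mm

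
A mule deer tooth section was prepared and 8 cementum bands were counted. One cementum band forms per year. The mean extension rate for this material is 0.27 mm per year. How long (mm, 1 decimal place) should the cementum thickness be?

2.2 mm

8 years of growth are recorded.
Predicted length = 0.27 mm/year × 8 years = 2.2 mm.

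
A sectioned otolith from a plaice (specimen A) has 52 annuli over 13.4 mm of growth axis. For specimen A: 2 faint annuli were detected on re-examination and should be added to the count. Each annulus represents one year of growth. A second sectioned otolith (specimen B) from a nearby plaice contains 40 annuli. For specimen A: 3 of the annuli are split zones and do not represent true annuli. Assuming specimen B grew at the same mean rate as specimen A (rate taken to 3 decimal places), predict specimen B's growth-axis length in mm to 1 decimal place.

Specimen A: correcting the raw count gives 52 − 3 + 2 = 51 true annuli.
A: Extension rate ≈ 13.4 / 51 = 0.263 mm/yr.
Length of B = 0.263 × 40 = 10.5 mm.

10.5 mm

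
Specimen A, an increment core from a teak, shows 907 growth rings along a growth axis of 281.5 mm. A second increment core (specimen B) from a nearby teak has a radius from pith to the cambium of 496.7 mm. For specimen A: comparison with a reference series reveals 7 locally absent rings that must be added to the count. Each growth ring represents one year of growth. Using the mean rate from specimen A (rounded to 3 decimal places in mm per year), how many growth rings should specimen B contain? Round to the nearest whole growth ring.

Specimen A: adjusted count: 907 + 7 = 914 growth rings.
A: 281.5 mm over 914 years gives 281.5 / 914 ≈ 0.308 mm/year.
Specimen B: 496.7 mm / 0.308 mm per year = 1612.66 years ≈ 1613 growth rings.

1613 growth rings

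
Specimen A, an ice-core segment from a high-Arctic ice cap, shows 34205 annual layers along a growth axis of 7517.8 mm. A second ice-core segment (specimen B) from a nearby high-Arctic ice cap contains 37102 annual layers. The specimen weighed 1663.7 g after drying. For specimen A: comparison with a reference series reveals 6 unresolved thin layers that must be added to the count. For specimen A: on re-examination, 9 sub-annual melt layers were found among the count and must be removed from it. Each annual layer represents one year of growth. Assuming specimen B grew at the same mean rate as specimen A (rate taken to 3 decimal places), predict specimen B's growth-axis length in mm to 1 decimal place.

8162.4 mm

Specimen A: adjusted count: 34205 − 9 + 6 = 34202 annual layers.
A: Extension rate ≈ 7517.8 / 34202 = 0.220 mm/year.
B's length ≈ 0.220 × 37102 = 8162.4 mm.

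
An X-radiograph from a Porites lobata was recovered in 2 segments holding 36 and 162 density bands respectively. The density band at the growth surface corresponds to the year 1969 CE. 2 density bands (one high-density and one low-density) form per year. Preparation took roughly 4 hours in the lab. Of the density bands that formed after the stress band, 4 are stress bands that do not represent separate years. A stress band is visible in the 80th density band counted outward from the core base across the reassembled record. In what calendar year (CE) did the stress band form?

Total density bands = 36 + 162 = 198.
The stress band sits at density band 80 from the core base, so 198 − 80 = 118 density bands formed after it.
Excluding 4 false density bands: 118 − 4 = 114.
Dividing by 2 density bands per year: 114 / 2 = 57 years.
The density band at the growth surface is 1969 CE, so the stress band dates to 1969 − 57 = 1912 CE.

1912 CE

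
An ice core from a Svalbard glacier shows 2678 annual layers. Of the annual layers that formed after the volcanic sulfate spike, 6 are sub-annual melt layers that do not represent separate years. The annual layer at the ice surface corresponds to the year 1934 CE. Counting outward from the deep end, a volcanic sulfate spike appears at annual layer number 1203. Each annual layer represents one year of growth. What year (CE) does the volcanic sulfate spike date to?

465 CE

Between annual layer 1203 and the ice surface there are 2678 − 1203 = 1475 annual layers.
Excluding 6 false annual layers: 1475 − 6 = 1469.
Counting back 1469 years from 1934 CE places the volcanic sulfate spike in 1934 − 1469 = 465 CE.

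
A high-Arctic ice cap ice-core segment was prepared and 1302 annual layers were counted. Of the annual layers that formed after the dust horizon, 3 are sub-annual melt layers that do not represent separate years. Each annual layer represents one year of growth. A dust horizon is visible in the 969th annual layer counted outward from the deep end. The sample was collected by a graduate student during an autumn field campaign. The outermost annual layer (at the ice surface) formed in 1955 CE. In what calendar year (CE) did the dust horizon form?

1302 − 969 = 333 annual layers lie beyond the dust horizon toward the ice surface.
Excluding 3 false annual layers: 333 − 3 = 330.
1955 − 330 = 1625 CE.

1625 CE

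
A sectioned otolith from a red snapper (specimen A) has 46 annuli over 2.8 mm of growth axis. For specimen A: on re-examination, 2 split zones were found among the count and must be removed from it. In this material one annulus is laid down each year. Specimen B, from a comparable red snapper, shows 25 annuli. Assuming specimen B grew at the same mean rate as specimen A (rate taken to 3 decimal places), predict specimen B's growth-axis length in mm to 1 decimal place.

1.6 mm

Specimen A: correcting the raw count gives 46 − 2 = 44 true annuli.
A: Extension rate ≈ 2.8 / 44 = 0.064 mm per year.
Length of B = 0.064 × 25 = 1.6 mm.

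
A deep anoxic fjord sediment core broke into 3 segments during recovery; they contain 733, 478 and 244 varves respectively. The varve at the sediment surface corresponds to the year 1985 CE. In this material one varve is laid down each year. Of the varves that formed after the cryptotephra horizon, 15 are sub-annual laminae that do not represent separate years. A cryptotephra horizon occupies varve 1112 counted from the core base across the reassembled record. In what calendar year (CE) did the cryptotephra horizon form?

Total varves = 733 + 478 + 244 = 1455.
Between varve 1112 and the sediment surface there are 1455 − 1112 = 343 varves.
Excluding 15 false varves: 343 − 15 = 328.
The varve at the sediment surface is 1985 CE, so the cryptotephra horizon dates to 1985 − 328 = 1657 CE.

1657 CE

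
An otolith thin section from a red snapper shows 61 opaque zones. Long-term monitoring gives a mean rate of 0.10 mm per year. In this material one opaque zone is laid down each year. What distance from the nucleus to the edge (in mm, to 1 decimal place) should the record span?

6.1 mm

61 years of growth are recorded.
61 years at 0.10 mm/year gives 0.10 × 61 = 6.1 mm.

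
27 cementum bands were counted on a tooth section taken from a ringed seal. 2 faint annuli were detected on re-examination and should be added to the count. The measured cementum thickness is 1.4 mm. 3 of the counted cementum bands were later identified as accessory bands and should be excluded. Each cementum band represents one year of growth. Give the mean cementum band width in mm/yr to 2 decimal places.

Correcting the raw count gives 27 − 3 + 2 = 26 true cementum bands.
Extension rate ≈ 1.4 / 26 = 0.05 mm/yr.

0.05 mm/yr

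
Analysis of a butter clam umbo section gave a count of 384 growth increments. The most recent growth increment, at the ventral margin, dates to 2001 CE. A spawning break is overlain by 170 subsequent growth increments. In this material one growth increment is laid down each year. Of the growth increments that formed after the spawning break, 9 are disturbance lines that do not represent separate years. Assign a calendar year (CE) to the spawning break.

1840 CE

170 growth increments formed after the spawning break.
170 − 9 false = 161 true growth increments after the spawning break.
Counting back 161 years from 2001 CE places the spawning break in 2001 − 161 = 1840 CE.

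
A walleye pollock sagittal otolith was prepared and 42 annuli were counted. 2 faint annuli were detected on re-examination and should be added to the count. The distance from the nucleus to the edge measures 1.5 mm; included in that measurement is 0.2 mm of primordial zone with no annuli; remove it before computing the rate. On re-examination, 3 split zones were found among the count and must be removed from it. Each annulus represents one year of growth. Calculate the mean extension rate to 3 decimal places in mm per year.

Correcting the raw count gives 42 − 3 + 2 = 41 true annuli.
The growth record spans 1.5 − 0.2 = 1.3 mm.
Mean rate = 1.3 mm / 41 years ≈ 0.032 mm per year.

0.032 mm per year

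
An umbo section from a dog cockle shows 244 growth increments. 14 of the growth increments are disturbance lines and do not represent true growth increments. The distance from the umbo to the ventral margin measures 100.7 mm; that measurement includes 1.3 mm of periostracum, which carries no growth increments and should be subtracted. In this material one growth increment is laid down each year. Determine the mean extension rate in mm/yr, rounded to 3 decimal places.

True growth increment count = 244 − 14 = 230.
Net length = 100.7 − 1.3 = 99.4 mm.
Mean rate = 99.4 mm / 230 years ≈ 0.432 mm/yr.

0.432 mm/yr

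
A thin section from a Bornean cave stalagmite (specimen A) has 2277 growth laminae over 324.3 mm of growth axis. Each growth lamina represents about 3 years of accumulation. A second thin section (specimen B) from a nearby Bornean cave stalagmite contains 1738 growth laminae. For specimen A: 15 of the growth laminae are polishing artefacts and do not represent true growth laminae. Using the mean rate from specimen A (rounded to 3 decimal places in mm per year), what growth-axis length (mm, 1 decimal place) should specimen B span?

250.3 mm

Specimen A: adjusted count: 2277 − 15 = 2262 growth laminae.
Specimen A: multiplying by 3 years per growth lamina: 2262 × 3 = 6786 years.
A: 324.3 mm over 6786 years gives 324.3 / 6786 ≈ 0.048 mm/yr.
Specimen B: at 3 years per growth lamina, 1738 × 3 = 5214 years. For B, 0.048 mm/year × 5214 years = 250.3 mm.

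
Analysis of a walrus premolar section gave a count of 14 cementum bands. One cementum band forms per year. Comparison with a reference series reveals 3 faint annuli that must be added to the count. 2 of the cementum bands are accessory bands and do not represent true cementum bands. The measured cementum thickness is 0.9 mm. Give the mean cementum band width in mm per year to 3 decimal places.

After corrections the count is 14 − 2 + 3 = 15 cementum bands.
Mean rate = 0.9 mm / 15 years ≈ 0.060 mm per year.

0.060 mm per year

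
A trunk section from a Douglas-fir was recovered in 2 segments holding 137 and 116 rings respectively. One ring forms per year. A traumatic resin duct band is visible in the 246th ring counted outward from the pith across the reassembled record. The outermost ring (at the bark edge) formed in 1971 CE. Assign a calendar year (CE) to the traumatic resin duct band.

1964 CE

Total rings = 137 + 116 = 253.
The traumatic resin duct band sits at ring 246 from the pith, so 253 − 246 = 7 rings formed after it.
Counting back 7 years from 1971 CE places the traumatic resin duct band in 1971 − 7 = 1964 CE.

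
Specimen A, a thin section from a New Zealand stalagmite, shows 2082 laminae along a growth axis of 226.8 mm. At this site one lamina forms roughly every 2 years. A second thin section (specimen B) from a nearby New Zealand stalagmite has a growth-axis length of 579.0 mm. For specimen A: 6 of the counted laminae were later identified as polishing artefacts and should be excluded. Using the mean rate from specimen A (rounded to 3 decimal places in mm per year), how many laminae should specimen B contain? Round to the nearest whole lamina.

Specimen A: after corrections the count is 2082 − 6 = 2076 laminae.
Specimen A: multiplying by 2 years per lamina: 2076 × 2 = 4152 years.
A: Extension rate ≈ 226.8 / 4152 = 0.055 mm/year.
For B, 579.0 / 0.055 = 10527.27 years; at 2 years per lamina that is 10527.27 / 2 ≈ 5264 laminae.

5264 laminae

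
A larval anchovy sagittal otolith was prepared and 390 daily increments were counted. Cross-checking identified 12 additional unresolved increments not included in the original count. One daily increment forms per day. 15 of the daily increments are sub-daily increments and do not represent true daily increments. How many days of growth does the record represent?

387 d

After corrections the count is 390 − 15 + 12 = 387 daily increments.
One daily increment per day makes the duration 387 days.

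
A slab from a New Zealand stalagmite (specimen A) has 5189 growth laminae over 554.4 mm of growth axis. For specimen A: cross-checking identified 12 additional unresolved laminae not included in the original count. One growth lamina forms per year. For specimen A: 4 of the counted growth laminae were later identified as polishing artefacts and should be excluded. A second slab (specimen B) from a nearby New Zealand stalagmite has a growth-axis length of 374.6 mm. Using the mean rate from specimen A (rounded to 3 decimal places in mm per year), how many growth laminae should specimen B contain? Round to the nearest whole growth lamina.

Specimen A: correcting the raw count gives 5189 − 4 + 12 = 5197 true growth laminae.
A: Mean rate = 554.4 mm / 5197 years ≈ 0.107 mm per year.
Specimen B: 374.6 mm / 0.107 mm per year = 3500.93 years ≈ 3501 growth laminae.

3501 growth laminae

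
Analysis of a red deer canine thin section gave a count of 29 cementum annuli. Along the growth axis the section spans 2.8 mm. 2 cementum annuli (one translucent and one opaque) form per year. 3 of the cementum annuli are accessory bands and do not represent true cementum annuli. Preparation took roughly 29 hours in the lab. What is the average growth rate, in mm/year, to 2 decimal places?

0.22 mm/year

Adjusted count: 29 − 3 = 26 cementum annuli.
26 cementum annuli at 2 per year is 26 / 2 = 13 years.
Mean rate = 2.8 mm / 13 years ≈ 0.22 mm/year.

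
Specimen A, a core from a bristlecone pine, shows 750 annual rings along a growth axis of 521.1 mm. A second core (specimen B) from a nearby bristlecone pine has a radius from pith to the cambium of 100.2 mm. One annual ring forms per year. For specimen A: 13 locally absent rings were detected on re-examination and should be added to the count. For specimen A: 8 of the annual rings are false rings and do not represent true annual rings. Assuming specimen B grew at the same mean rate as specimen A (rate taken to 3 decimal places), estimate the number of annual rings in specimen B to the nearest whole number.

145 annual rings

Specimen A: adjusted count: 750 − 8 + 13 = 755 annual rings.
A: Mean rate = 521.1 mm / 755 years ≈ 0.690 mm per year.
B spans 100.2 / 0.690 = 145.22 years ≈ 145 annual rings.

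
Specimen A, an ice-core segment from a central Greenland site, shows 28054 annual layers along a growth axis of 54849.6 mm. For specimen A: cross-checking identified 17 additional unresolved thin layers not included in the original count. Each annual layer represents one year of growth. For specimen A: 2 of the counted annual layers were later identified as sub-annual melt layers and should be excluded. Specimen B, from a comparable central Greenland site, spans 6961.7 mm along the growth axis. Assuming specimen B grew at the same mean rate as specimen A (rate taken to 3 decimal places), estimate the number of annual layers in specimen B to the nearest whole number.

3563 annual layers

Specimen A: after corrections the count is 28054 − 2 + 17 = 28069 annual layers.
A: Extension rate ≈ 54849.6 / 28069 = 1.954 mm/year.
Specimen B: 6961.7 mm / 1.954 mm per year = 3562.79 years ≈ 3563 annual layers.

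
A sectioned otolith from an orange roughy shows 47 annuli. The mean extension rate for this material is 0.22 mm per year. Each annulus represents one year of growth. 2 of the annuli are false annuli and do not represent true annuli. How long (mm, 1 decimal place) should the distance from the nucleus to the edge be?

9.9 mm

After corrections the count is 47 − 2 = 45 annuli.
Length ≈ 0.22 × 45 = 9.9 mm.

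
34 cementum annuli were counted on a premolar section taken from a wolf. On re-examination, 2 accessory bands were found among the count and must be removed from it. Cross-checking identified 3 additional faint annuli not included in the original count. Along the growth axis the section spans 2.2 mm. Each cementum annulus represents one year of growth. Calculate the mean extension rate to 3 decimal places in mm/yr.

After corrections the count is 34 − 2 + 3 = 35 cementum annuli.
Extension rate ≈ 2.2 / 35 = 0.063 mm/yr.

0.063 mm/yr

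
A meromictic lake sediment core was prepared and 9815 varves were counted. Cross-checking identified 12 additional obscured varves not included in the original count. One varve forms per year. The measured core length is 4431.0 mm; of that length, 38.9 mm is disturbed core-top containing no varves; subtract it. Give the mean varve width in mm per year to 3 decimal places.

After corrections the count is 9815 + 12 = 9827 varves.
Net length = 4431.0 − 38.9 = 4392.1 mm.
Mean rate = 4392.1 mm / 9827 years ≈ 0.447 mm per year.

0.447 mm per year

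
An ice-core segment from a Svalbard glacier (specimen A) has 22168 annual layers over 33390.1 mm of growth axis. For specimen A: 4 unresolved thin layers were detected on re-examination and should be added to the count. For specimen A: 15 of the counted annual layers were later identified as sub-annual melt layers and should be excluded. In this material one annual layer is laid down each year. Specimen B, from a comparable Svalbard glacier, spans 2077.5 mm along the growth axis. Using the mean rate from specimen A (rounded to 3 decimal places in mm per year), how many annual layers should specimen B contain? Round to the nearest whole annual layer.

Specimen A: adjusted count: 22168 − 15 + 4 = 22157 annual layers.
A: 33390.1 mm over 22157 years gives 33390.1 / 22157 ≈ 1.507 mm/year.
For B, 2077.5 / 1.507 = 1378.57 years ≈ 1379 annual layers.

1379 annual layers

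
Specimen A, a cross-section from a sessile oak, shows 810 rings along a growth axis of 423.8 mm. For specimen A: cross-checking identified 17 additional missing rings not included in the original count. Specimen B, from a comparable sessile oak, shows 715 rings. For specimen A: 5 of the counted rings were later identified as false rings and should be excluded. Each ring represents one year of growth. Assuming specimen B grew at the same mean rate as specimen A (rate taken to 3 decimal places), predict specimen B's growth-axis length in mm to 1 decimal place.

Specimen A: after corrections the count is 810 − 5 + 17 = 822 rings.
A: Extension rate ≈ 423.8 / 822 = 0.516 mm/yr.
For B, 0.516 mm/year × 715 years = 368.9 mm.

368.9 mm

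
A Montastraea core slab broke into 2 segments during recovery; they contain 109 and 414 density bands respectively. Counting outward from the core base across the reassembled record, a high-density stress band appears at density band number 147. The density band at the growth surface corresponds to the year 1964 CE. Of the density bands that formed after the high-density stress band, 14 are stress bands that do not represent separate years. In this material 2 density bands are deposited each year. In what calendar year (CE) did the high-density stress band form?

1783 CE

Total density bands = 109 + 414 = 523.
Between density band 147 and the growth surface there are 523 − 147 = 376 density bands.
Removing the 14 false density bands leaves 376 − 14 = 362 true density bands beyond the high-density stress band.
362 density bands at 2 per year is 362 / 2 = 181 years.
The density band at the growth surface is 1964 CE, so the high-density stress band dates to 1964 − 181 = 1783 CE.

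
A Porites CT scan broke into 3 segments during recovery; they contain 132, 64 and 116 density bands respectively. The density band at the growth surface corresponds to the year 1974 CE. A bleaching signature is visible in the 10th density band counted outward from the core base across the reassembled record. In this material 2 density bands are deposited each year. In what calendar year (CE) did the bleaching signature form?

Total density bands = 132 + 64 + 116 = 312.
Between density band 10 and the growth surface there are 312 − 10 = 302 density bands.
302 density bands at 2 per year is 302 / 2 = 151 years.
1974 − 151 = 1823 CE.

1823 CE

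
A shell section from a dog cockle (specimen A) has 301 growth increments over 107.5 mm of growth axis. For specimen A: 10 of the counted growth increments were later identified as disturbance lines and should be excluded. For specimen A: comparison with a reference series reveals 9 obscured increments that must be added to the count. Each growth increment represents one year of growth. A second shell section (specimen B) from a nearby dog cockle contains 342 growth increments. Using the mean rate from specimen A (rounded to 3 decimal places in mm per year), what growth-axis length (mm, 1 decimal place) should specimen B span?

Specimen A: correcting the raw count gives 301 − 10 + 9 = 300 true growth increments.
A: Extension rate ≈ 107.5 / 300 = 0.358 mm/year.
Length of B = 0.358 × 342 = 122.4 mm.

122.4 mm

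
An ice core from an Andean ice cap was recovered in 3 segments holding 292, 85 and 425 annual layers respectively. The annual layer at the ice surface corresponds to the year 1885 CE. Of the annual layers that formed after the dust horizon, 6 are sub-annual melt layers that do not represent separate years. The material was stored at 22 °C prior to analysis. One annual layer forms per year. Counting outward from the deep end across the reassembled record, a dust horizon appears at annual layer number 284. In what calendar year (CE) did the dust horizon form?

1373 CE

Total annual layers = 292 + 85 + 425 = 802.
802 − 284 = 518 annual layers lie beyond the dust horizon toward the ice surface.
518 − 6 false = 512 true annual layers after the dust horizon.
Counting back 512 years from 1885 CE places the dust horizon in 1885 − 512 = 1373 CE.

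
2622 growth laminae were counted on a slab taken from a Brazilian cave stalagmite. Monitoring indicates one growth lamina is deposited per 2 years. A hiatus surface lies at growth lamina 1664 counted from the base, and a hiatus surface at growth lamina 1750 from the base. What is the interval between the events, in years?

The two markers are separated by 1750 − 1664 = 86 growth laminae.
Multiplying by 2 years per growth lamina: 86 × 2 = 172 years.

172 years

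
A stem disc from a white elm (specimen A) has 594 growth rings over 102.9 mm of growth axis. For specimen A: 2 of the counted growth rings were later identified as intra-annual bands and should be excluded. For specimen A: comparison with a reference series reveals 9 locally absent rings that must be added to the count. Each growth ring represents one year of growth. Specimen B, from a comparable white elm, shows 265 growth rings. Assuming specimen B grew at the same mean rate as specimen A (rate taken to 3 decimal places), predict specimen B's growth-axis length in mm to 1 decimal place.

Specimen A: after corrections the count is 594 − 2 + 9 = 601 growth rings.
A: Extension rate ≈ 102.9 / 601 = 0.171 mm per year.
Length of B = 0.171 × 265 = 45.3 mm.

45.3 mm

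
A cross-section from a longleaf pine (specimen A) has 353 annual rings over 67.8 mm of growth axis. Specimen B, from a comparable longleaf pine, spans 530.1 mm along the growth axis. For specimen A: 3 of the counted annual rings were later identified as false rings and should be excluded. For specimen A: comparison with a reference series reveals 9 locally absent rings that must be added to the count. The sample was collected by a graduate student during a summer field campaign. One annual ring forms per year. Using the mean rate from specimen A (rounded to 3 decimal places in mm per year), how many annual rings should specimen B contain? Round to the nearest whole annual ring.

Specimen A: after corrections the count is 353 − 3 + 9 = 359 annual rings.
A: Extension rate ≈ 67.8 / 359 = 0.189 mm/year.
B spans 530.1 / 0.189 = 2804.76 years ≈ 2805 annual rings.

2805 annual rings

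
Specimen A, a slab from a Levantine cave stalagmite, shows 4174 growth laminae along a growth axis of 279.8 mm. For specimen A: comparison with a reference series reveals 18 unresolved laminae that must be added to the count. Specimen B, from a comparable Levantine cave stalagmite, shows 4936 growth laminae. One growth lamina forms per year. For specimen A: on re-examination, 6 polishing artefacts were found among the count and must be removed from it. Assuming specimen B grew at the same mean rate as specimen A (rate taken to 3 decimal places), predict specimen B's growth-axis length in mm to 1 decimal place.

330.7 mm

Specimen A: correcting the raw count gives 4174 − 6 + 18 = 4186 true growth laminae.
A: 279.8 mm over 4186 years gives 279.8 / 4186 ≈ 0.067 mm per year.
Length of B = 0.067 × 4936 = 330.7 mm.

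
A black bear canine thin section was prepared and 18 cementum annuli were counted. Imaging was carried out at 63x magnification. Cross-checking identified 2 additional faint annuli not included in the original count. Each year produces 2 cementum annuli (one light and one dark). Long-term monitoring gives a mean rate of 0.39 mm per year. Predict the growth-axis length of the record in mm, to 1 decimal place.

3.9 mm

After corrections the count is 18 + 2 = 20 cementum annuli.
20 cementum annuli at 2 per year is 20 / 2 = 10 years.
Predicted length = 0.39 mm/year × 10 years = 3.9 mm.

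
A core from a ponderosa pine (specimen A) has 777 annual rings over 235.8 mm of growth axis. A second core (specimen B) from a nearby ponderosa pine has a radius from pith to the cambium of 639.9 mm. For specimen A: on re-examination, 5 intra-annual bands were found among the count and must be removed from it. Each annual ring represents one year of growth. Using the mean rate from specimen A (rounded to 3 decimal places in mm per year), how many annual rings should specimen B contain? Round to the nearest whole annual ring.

2098 annual rings

Specimen A: adjusted count: 777 − 5 = 772 annual rings.
A: 235.8 mm over 772 years gives 235.8 / 772 ≈ 0.305 mm/yr.
Specimen B: 639.9 mm / 0.305 mm per year = 2098.03 years ≈ 2098 annual rings.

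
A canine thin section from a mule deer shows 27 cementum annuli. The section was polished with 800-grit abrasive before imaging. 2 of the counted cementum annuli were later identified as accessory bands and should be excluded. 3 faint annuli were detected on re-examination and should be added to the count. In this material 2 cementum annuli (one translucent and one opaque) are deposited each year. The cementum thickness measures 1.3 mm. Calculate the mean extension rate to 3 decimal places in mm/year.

0.093 mm/year

After corrections the count is 27 − 2 + 3 = 28 cementum annuli.
Dividing by 2 cementum annuli per year: 28 / 2 = 14 years.
1.3 mm over 14 years gives 1.3 / 14 ≈ 0.093 mm/year.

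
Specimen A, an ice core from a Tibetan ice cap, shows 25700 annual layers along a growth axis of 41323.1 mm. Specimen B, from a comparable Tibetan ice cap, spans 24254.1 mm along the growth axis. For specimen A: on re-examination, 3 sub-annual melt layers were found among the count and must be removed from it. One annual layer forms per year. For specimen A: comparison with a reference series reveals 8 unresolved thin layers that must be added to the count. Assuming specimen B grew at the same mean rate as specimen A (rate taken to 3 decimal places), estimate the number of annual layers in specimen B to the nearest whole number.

Specimen A: adjusted count: 25700 − 3 + 8 = 25705 annual layers.
A: 41323.1 mm over 25705 years gives 41323.1 / 25705 ≈ 1.608 mm per year.
For B, 24254.1 / 1.608 = 15083.40 years ≈ 15083 annual layers.

15083 annual layers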